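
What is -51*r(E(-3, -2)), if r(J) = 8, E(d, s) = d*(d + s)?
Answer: -408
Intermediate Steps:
-51*r(E(-3, -2)) = -51*8 = -408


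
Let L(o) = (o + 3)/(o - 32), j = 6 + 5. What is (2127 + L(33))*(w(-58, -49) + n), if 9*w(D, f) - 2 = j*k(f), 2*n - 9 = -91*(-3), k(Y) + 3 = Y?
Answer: 167993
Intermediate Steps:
k(Y) = -3 + Y
j = 11
L(o) = (3 + o)/(-32 + o)
n = 141 (n = 9/2 + (-91*(-3))/2 = 9/2 + (½)*273 = 9/2 + 273/2 = 141)
w(D, f) = -31/9 + 11*f/9 (w(D, f) = 2/9 + (11*(-3 + f))/9 = 2/9 + (-33 + 11*f)/9 = 2/9 + (-11/3 + 11*f/9) = -31/9 + 11*f/9)
(2127 + L(33))*(w(-58, -49) + n) = (2127 + (3 + 33)/(-32 + 33))*((-31/9 + (11/9)*(-49)) + 141) = (2127 + 36/1)*((-31/9 - 539/9) + 141) = (2127 + 1*36)*(-190/3 + 141) = (2127 + 36)*(233/3) = 2163*(233/3) = 167993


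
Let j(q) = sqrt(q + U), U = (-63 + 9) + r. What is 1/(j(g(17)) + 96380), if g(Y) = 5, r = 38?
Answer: 96380/9289104411 - I*sqrt(11)/9289104411 ≈ 1.0376e-5 - 3.5704e-10*I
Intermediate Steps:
U = -16 (U = (-63 + 9) + 38 = -54 + 38 = -16)
j(q) = sqrt(-16 + q) (j(q) = sqrt(q - 16) = sqrt(-16 + q))
1/(j(g(17)) + 96380) = 1/(sqrt(-16 + 5) + 96380) = 1/(sqrt(-11) + 96380) = 1/(I*sqrt(11) + 96380) = 1/(96380 + I*sqrt(11))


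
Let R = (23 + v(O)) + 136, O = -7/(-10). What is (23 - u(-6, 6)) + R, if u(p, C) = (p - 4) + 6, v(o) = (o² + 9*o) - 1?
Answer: 19179/100 ≈ 191.79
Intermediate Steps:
O = 7/10 (O = -7*(-⅒) = 7/10 ≈ 0.70000)
v(o) = -1 + o² + 9*o
u(p, C) = 2 + p (u(p, C) = (-4 + p) + 6 = 2 + p)
R = 16479/100 (R = (23 + (-1 + (7/10)² + 9*(7/10))) + 136 = (23 + (-1 + 49/100 + 63/10)) + 136 = (23 + 579/100) + 136 = 2879/100 + 136 = 16479/100 ≈ 164.79)
(23 - u(-6, 6)) + R = (23 - (2 - 6)) + 16479/100 = (23 - 1*(-4)) + 16479/100 = (23 + 4) + 16479/100 = 27 + 16479/100 = 19179/100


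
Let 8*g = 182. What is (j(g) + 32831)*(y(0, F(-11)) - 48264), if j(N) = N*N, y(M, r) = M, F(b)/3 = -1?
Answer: -3219070041/2 ≈ -1.6095e+9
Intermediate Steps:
g = 91/4 (g = (⅛)*182 = 91/4 ≈ 22.750)
F(b) = -3 (F(b) = 3*(-1) = -3)
j(N) = N²
(j(g) + 32831)*(y(0, F(-11)) - 48264) = ((91/4)² + 32831)*(0 - 48264) = (8281/16 + 32831)*(-48264) = (533577/16)*(-48264) = -3219070041/2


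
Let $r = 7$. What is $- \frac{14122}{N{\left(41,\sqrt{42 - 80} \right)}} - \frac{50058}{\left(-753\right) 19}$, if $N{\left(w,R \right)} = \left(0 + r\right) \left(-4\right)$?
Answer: $\frac{33907513}{66766} \approx 507.86$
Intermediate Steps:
$N{\left(w,R \right)} = -28$ ($N{\left(w,R \right)} = \left(0 + 7\right) \left(-4\right) = 7 \left(-4\right) = -28$)
$- \frac{14122}{N{\left(41,\sqrt{42 - 80} \right)}} - \frac{50058}{\left(-753\right) 19} = - \frac{14122}{-28} - \frac{50058}{\left(-753\right) 19} = \left(-14122\right) \left(- \frac{1}{28}\right) - \frac{50058}{-14307} = \frac{7061}{14} - - \frac{16686}{4769} = \frac{7061}{14} + \frac{16686}{4769} = \frac{33907513}{66766}$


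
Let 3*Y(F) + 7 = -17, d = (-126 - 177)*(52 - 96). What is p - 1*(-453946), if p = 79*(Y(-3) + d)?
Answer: 1506542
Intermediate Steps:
d = 13332 (d = -303*(-44) = 13332)
Y(F) = -8 (Y(F) = -7/3 + (⅓)*(-17) = -7/3 - 17/3 = -8)
p = 1052596 (p = 79*(-8 + 13332) = 79*13324 = 1052596)
p - 1*(-453946) = 1052596 - 1*(-453946) = 1052596 + 453946 = 1506542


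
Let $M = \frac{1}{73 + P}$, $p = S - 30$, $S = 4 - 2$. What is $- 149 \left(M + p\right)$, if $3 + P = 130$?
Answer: $\frac{834251}{200} \approx 4171.3$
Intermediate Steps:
$P = 127$ ($P = -3 + 130 = 127$)
$S = 2$ ($S = 4 - 2 = 2$)
$p = -28$ ($p = 2 - 30 = -28$)
$M = \frac{1}{200}$ ($M = \frac{1}{73 + 127} = \frac{1}{200} \approx 0.005$)
$- 149 \left(M + p\right) = - 149 \left(\frac{1}{200} - 28\right) = \left(-149\right) \left(- \frac{5599}{200}\right) = \frac{834251}{200}$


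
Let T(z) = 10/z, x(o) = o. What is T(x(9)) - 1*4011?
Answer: -36089/9 ≈ -4009.9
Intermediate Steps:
T(x(9)) - 1*4011 = 10/9 - 1*4011 = 10*(⅑) - 4011 = 10/9 - 4011 = -36089/9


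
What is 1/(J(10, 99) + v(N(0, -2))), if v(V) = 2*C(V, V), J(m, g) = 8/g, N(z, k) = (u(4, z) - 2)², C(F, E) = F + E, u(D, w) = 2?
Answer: 99/8 ≈ 12.375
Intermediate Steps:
C(F, E) = E + F
N(z, k) = 0 (N(z, k) = (2 - 2)² = 0² = 0)
v(V) = 4*V (v(V) = 2*(V + V) = 2*(2*V) = 4*V)
1/(J(10, 99) + v(N(0, -2))) = 1/(8/99 + 4*0) = 1/(8*(1/99) + 0) = 1/(8/99 + 0) = 1/(8/99) = 99/8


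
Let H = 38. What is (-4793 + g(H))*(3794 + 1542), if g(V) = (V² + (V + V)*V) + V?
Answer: -2257128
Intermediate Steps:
g(V) = V + 3*V² (g(V) = (V² + (2*V)*V) + V = (V² + 2*V²) + V = 3*V² + V = V + 3*V²)
(-4793 + g(H))*(3794 + 1542) = (-4793 + 38*(1 + 3*38))*(3794 + 1542) = (-4793 + 38*(1 + 114))*5336 = (-4793 + 38*115)*5336 = (-4793 + 4370)*5336 = -423*5336 = -2257128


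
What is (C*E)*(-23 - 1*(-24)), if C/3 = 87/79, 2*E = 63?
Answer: 16443/158 ≈ 104.07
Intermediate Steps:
E = 63/2 (E = (1/2)*63 = 63/2 ≈ 31.500)
C = 261/79 (C = 3*(87/79) = 261/79 ≈ 3.3038)
(C*E)*(-23 - 1*(-24)) = ((261/79)*(63/2))*(-23 - 1*(-24)) = 16443*(-23 + 24)/158 = (16443/158)*1 = 16443/158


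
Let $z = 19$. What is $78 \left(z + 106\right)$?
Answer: $9750$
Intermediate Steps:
$78 \left(z + 106\right) = 78 \left(19 + 106\right) = 78 \cdot 125 = 9750$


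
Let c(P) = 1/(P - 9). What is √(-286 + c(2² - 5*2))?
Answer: I*√64365/15 ≈ 16.914*I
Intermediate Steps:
c(P) = 1/(-9 + P)
√(-286 + c(2² - 5*2)) = √(-286 + 1/(-9 + (2² - 5*2))) = √(-286 + 1/(-9 + (4 - 10))) = √(-286 + 1/(-9 - 6)) = √(-286 + 1/(-15)) = √(-286 - 1/15) = √(-4291/15) = I*√64365/15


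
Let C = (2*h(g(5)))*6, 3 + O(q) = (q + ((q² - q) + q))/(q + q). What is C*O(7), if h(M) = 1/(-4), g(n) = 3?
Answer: -3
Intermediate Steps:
h(M) = -¼ (h(M) = 1*(-¼) = -¼)
O(q) = -3 + (q + q²)/(2*q) (O(q) = -3 + (q + ((q² - q) + q))/(q + q) = -3 + (q + q²)/((2*q)) = -3 + (q + q²)*(1/(2*q)) = -3 + (q + q²)/(2*q))
C = -3 (C = (2*(-¼))*6 = -½*6 = -3)
C*O(7) = -3*(-5/2 + (½)*7) = -3*(-5/2 + 7/2) = -3*1 = -3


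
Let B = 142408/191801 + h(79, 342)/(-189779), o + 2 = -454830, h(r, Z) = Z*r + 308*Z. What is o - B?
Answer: -16555796374130806/36399801979 ≈ -4.5483e+5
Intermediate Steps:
h(r, Z) = 308*Z + Z*r
o = -454832 (o = -2 - 454830 = -454832)
B = 1640418278/36399801979 (B = 142408/191801 + (342*(308 + 79))/(-189779) = 142408*(1/191801) + (342*387)*(-1/189779) = 142408/191801 + 132354*(-1/189779) = 142408/191801 - 132354/189779 = 1640418278/36399801979 ≈ 0.045067)
o - B = -454832 - 1*1640418278/36399801979 = -454832 - 1640418278/36399801979 = -16555796374130806/36399801979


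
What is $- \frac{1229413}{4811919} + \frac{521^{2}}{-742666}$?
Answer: $- \frac{2219195340337}{3573648636054} \approx -0.62099$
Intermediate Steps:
$- \frac{1229413}{4811919} + \frac{521^{2}}{-742666} = \left(-1229413\right) \frac{1}{4811919} + 271441 \left(- \frac{1}{742666}\right) = - \frac{1229413}{4811919} - \frac{271441}{742666} = - \frac{2219195340337}{3573648636054}$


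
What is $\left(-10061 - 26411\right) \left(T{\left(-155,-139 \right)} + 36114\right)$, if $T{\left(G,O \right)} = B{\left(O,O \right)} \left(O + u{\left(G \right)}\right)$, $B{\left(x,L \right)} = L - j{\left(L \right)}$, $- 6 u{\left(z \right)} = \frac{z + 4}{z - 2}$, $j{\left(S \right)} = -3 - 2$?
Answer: $- \frac{940709786104}{471} \approx -1.9973 \cdot 10^{9}$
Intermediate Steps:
$j{\left(S \right)} = -5$ ($j{\left(S \right)} = -3 - 2 = -5$)
$u{\left(z \right)} = - \frac{4 + z}{6 \left(-2 + z\right)}$ ($u{\left(z \right)} = - \frac{\left(z + 4\right) \frac{1}{z - 2}}{6} = - \frac{\left(4 + z\right) \frac{1}{-2 + z}}{6} = - \frac{\frac{1}{-2 + z} \left(4 + z\right)}{6} = - \frac{4 + z}{6 \left(-2 + z\right)}$)
$B{\left(x,L \right)} = 5 + L$ ($B{\left(x,L \right)} = L - -5 = L + 5 = 5 + L$)
$T{\left(G,O \right)} = \left(5 + O\right) \left(O + \frac{-4 - G}{6 \left(-2 + G\right)}\right)$
$\left(-10061 - 26411\right) \left(T{\left(-155,-139 \right)} + 36114\right) = \left(-10061 - 26411\right) \left(\frac{\left(5 - 139\right) \left(-4 - -155 + 6 \left(-139\right) \left(-2 - 155\right)\right)}{6 \left(-2 - 155\right)} + 36114\right) = - 36472 \left(\frac{1}{6} \frac{1}{-157} \left(-134\right) \left(-4 + 155 + 6 \left(-139\right) \left(-157\right)\right) + 36114\right) = - 36472 \left(\frac{1}{6} \left(- \frac{1}{157}\right) \left(-134\right) \left(-4 + 155 + 130938\right) + 36114\right) = - 36472 \left(\frac{1}{6} \left(- \frac{1}{157}\right) \left(-134\right) 131089 + 36114\right) = - 36472 \left(\frac{8782963}{471} + 36114\right) = \left(-36472\right) \frac{25792657}{471} = - \frac{940709786104}{471}$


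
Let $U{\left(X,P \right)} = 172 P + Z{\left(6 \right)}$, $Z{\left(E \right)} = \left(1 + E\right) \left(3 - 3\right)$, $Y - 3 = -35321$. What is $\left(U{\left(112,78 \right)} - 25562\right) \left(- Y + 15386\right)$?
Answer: $-615850784$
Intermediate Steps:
$Y = -35318$ ($Y = 3 - 35321 = -35318$)
$Z{\left(E \right)} = 0$ ($Z{\left(E \right)} = \left(1 + E\right) 0 = 0$)
$U{\left(X,P \right)} = 172 P$ ($U{\left(X,P \right)} = 172 P + 0 = 172 P$)
$\left(U{\left(112,78 \right)} - 25562\right) \left(- Y + 15386\right) = \left(172 \cdot 78 - 25562\right) \left(\left(-1\right) \left(-35318\right) + 15386\right) = \left(13416 - 25562\right) \left(35318 + 15386\right) = \left(-12146\right) 50704 = -615850784$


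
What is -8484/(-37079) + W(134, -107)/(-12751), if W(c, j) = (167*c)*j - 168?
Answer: 12699724570/67542047 ≈ 188.03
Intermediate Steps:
W(c, j) = -168 + 167*c*j (W(c, j) = 167*c*j - 168 = -168 + 167*c*j)
-8484/(-37079) + W(134, -107)/(-12751) = -8484/(-37079) + (-168 + 167*134*(-107))/(-12751) = -8484*(-1/37079) + (-168 - 2394446)*(-1/12751) = 1212/5297 - 2394614*(-1/12751) = 1212/5297 + 2394614/12751 = 12699724570/67542047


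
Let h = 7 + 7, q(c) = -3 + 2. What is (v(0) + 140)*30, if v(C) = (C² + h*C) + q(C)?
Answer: 4170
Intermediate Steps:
q(c) = -1
h = 14
v(C) = -1 + C² + 14*C (v(C) = (C² + 14*C) - 1 = -1 + C² + 14*C)
(v(0) + 140)*30 = ((-1 + 0² + 14*0) + 140)*30 = ((-1 + 0 + 0) + 140)*30 = (-1 + 140)*30 = 139*30 = 4170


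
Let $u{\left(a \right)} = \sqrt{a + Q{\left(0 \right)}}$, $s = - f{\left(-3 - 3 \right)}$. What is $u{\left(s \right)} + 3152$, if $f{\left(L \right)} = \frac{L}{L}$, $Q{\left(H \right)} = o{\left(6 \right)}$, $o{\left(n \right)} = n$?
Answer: $3152 + \sqrt{5} \approx 3154.2$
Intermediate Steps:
$Q{\left(H \right)} = 6$
$f{\left(L \right)} = 1$
$s = -1$ ($s = \left(-1\right) 1 = -1$)
$u{\left(a \right)} = \sqrt{6 + a}$ ($u{\left(a \right)} = \sqrt{a + 6} = \sqrt{6 + a}$)
$u{\left(s \right)} + 3152 = \sqrt{6 - 1} + 3152 = \sqrt{5} + 3152 = 3152 + \sqrt{5}$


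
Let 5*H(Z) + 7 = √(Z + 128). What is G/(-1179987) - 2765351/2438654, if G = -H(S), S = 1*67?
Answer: -16315408222763/14387900087490 + √195/5899935 ≈ -1.1340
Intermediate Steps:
S = 67
H(Z) = -7/5 + √(128 + Z)/5 (H(Z) = -7/5 + √(Z + 128)/5 = -7/5 + √(128 + Z)/5)
G = 7/5 - √195/5 (G = -(-7/5 + √(128 + 67)/5) = -(-7/5 + √195/5) = 7/5 - √195/5 ≈ -1.3928)
G/(-1179987) - 2765351/2438654 = (7/5 - √195/5)/(-1179987) - 2765351/2438654 = (7/5 - √195/5)*(-1/1179987) - 2765351*1/2438654 = (-7/5899935 + √195/5899935) - 2765351/2438654 = -16315408222763/14387900087490 + √195/5899935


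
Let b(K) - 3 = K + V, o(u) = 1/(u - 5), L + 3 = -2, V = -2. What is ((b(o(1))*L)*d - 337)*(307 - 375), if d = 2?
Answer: 23426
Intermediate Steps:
L = -5 (L = -3 - 2 = -5)
o(u) = 1/(-5 + u)
b(K) = 1 + K (b(K) = 3 + (K - 2) = 3 + (-2 + K) = 1 + K)
((b(o(1))*L)*d - 337)*(307 - 375) = (((1 + 1/(-5 + 1))*(-5))*2 - 337)*(307 - 375) = (((1 + 1/(-4))*(-5))*2 - 337)*(-68) = (((1 - ¼)*(-5))*2 - 337)*(-68) = (((¾)*(-5))*2 - 337)*(-68) = (-15/4*2 - 337)*(-68) = (-15/2 - 337)*(-68) = -689/2*(-68) = 23426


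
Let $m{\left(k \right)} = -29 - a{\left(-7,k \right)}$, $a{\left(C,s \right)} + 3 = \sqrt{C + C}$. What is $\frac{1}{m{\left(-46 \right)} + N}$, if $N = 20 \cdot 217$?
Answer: $\frac{2157}{9305305} + \frac{i \sqrt{14}}{18610610} \approx 0.0002318 + 2.0105 \cdot 10^{-7} i$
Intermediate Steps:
$N = 4340$
$a{\left(C,s \right)} = -3 + \sqrt{2} \sqrt{C}$ ($a{\left(C,s \right)} = -3 + \sqrt{C + C} = -3 + \sqrt{2 C} = -3 + \sqrt{2} \sqrt{C}$)
$m{\left(k \right)} = -26 - i \sqrt{14}$ ($m{\left(k \right)} = -29 - \left(-3 + \sqrt{2} \sqrt{-7}\right) = -29 - \left(-3 + \sqrt{2} i \sqrt{7}\right) = -29 - \left(-3 + i \sqrt{14}\right) = -29 + \left(3 - i \sqrt{14}\right) = -26 - i \sqrt{14}$)
$\frac{1}{m{\left(-46 \right)} + N} = \frac{1}{\left(-26 - i \sqrt{14}\right) + 4340} = \frac{1}{4314 - i \sqrt{14}}$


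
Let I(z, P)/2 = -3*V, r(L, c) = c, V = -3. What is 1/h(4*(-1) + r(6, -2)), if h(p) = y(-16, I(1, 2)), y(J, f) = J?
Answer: -1/16 ≈ -0.062500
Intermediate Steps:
I(z, P) = 18 (I(z, P) = 2*(-3*(-3)) = 2*9 = 18)
h(p) = -16
1/h(4*(-1) + r(6, -2)) = 1/(-16) = -1/16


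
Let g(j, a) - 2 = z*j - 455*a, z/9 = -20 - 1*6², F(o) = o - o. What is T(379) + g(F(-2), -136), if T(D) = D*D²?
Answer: 54501821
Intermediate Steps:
F(o) = 0
T(D) = D³
z = -504 (z = 9*(-20 - 1*6²) = 9*(-20 - 1*36) = 9*(-20 - 36) = 9*(-56) = -504)
g(j, a) = 2 - 504*j - 455*a (g(j, a) = 2 + (-504*j - 455*a) = 2 - 504*j - 455*a)
T(379) + g(F(-2), -136) = 379³ + (2 - 504*0 - 455*(-136)) = 54439939 + (2 + 0 + 61880) = 54439939 + 61882 = 54501821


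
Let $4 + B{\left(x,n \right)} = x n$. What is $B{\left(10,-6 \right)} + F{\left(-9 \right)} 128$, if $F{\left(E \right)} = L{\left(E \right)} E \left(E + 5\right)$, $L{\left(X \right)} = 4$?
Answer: $18368$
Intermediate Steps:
$F{\left(E \right)} = 4 E \left(5 + E\right)$ ($F{\left(E \right)} = 4 E \left(E + 5\right) = 4 E \left(5 + E\right)$)
$B{\left(x,n \right)} = -4 + n x$ ($B{\left(x,n \right)} = -4 + x n = -4 + n x$)
$B{\left(10,-6 \right)} + F{\left(-9 \right)} 128 = \left(-4 - 60\right) + 4 \left(-9\right) \left(5 - 9\right) 128 = \left(-4 - 60\right) + 4 \left(-9\right) \left(-4\right) 128 = -64 + 144 \cdot 128 = -64 + 18432 = 18368$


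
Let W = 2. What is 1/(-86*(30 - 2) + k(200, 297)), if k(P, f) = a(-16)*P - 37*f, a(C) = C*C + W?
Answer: 1/38203 ≈ 2.6176e-5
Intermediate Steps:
a(C) = 2 + C² (a(C) = C*C + 2 = C² + 2 = 2 + C²)
k(P, f) = -37*f + 258*P (k(P, f) = (2 + (-16)²)*P - 37*f = (2 + 256)*P - 37*f = 258*P - 37*f = -37*f + 258*P)
1/(-86*(30 - 2) + k(200, 297)) = 1/(-86*(30 - 2) + (-37*297 + 258*200)) = 1/(-86*28 + (-10989 + 51600)) = 1/(-2408 + 40611) = 1/38203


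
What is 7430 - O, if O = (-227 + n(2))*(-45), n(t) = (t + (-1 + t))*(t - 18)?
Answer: -4945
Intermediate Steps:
n(t) = (-1 + 2*t)*(-18 + t)
O = 12375 (O = (-227 + (18 - 37*2 + 2*2**2))*(-45) = (-227 + (18 - 74 + 2*4))*(-45) = (-227 + (18 - 74 + 8))*(-45) = (-227 - 48)*(-45) = -275*(-45) = 12375)
7430 - O = 7430 - 1*12375 = 7430 - 12375 = -4945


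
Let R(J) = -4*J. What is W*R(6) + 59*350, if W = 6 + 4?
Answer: 20410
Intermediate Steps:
W = 10
W*R(6) + 59*350 = 10*(-4*6) + 59*350 = 10*(-24) + 20650 = -240 + 20650 = 20410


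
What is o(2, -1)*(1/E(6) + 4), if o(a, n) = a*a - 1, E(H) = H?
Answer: 25/2 ≈ 12.500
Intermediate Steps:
o(a, n) = -1 + a² (o(a, n) = a² - 1 = -1 + a²)
o(2, -1)*(1/E(6) + 4) = (-1 + 2²)*(1/6 + 4) = (-1 + 4)*(⅙ + 4) = 3*(25/6) = 25/2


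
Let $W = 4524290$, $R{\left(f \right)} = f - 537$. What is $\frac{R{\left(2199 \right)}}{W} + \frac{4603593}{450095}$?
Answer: $\frac{2082873783186}{203636030755} \approx 10.228$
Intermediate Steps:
$R{\left(f \right)} = -537 + f$ ($R{\left(f \right)} = f - 537 = -537 + f$)
$\frac{R{\left(2199 \right)}}{W} + \frac{4603593}{450095} = \frac{-537 + 2199}{4524290} + \frac{4603593}{450095} = 1662 \cdot \frac{1}{4524290} + 4603593 \cdot \frac{1}{450095} = \frac{831}{2262145} + \frac{4603593}{450095} = \frac{2082873783186}{203636030755}$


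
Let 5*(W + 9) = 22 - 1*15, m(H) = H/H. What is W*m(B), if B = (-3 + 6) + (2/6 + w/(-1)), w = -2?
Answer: -38/5 ≈ -7.6000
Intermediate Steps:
B = 16/3 (B = (-3 + 6) + (2/6 - 2/(-1)) = 3 + (2*(⅙) - 2*(-1)) = 3 + (⅓ + 2) = 3 + 7/3 = 16/3 ≈ 5.3333)
m(H) = 1
W = -38/5 (W = -9 + (22 - 1*15)/5 = -9 + (22 - 15)/5 = -9 + (⅕)*7 = -9 + 7/5 = -38/5 ≈ -7.6000)
W*m(B) = -38/5*1 = -38/5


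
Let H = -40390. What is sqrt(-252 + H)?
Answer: I*sqrt(40642) ≈ 201.6*I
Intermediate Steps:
sqrt(-252 + H) = sqrt(-252 - 40390) = sqrt(-40642) = I*sqrt(40642)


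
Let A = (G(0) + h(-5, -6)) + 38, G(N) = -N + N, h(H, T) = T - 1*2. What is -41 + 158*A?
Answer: 4699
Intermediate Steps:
h(H, T) = -2 + T (h(H, T) = T - 2 = -2 + T)
G(N) = 0
A = 30 (A = (0 + (-2 - 6)) + 38 = (0 - 8) + 38 = -8 + 38 = 30)
-41 + 158*A = -41 + 158*30 = -41 + 4740 = 4699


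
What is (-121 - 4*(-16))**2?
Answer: 3249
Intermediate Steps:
(-121 - 4*(-16))**2 = (-121 + 64)**2 = (-57)**2 = 3249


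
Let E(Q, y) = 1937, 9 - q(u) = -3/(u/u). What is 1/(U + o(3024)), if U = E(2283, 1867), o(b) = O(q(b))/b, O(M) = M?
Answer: 252/488125 ≈ 0.00051626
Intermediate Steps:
q(u) = 12 (q(u) = 9 - (-3)/(u/u) = 9 - (-3)/1 = 9 - (-3) = 9 - 1*(-3) = 9 + 3 = 12)
o(b) = 12/b
U = 1937
1/(U + o(3024)) = 1/(1937 + 12/3024) = 1/(1937 + 12*(1/3024)) = 1/(1937 + 1/252) = 1/(488125/252) = 252/488125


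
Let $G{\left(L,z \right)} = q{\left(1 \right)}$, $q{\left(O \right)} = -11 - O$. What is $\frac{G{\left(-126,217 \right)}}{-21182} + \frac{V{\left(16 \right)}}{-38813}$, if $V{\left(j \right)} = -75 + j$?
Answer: $\frac{857747}{411068483} \approx 0.0020866$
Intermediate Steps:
$G{\left(L,z \right)} = -12$ ($G{\left(L,z \right)} = -11 - 1 = -12$)
$\frac{G{\left(-126,217 \right)}}{-21182} + \frac{V{\left(16 \right)}}{-38813} = - \frac{12}{-21182} + \frac{-75 + 16}{-38813} = \left(-12\right) \left(- \frac{1}{21182}\right) - - \frac{59}{38813} = \frac{6}{10591} + \frac{59}{38813} = \frac{857747}{411068483}$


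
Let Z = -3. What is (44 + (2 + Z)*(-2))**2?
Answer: 2116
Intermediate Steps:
(44 + (2 + Z)*(-2))**2 = (44 + (2 - 3)*(-2))**2 = (44 - 1*(-2))**2 = (44 + 2)**2 = 46**2 = 2116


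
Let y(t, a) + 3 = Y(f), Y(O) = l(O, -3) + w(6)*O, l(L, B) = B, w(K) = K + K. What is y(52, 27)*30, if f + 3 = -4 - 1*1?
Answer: -3060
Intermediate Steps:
f = -8 (f = -3 + (-4 - 1*1) = -3 + (-4 - 1) = -3 - 5 = -8)
w(K) = 2*K
Y(O) = -3 + 12*O (Y(O) = -3 + (2*6)*O = -3 + 12*O)
y(t, a) = -102 (y(t, a) = -3 + (-3 + 12*(-8)) = -3 + (-3 - 96) = -3 - 99 = -102)
y(52, 27)*30 = -102*30 = -3060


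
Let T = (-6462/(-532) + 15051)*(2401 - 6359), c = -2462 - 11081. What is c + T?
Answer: -7931252482/133 ≈ -5.9633e+7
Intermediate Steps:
c = -13543
T = -7929451263/133 (T = (-6462*(-1/532) + 15051)*(-3958) = (3231/266 + 15051)*(-3958) = (4006797/266)*(-3958) = -7929451263/133 ≈ -5.9620e+7)
c + T = -13543 - 7929451263/133 = -7931252482/133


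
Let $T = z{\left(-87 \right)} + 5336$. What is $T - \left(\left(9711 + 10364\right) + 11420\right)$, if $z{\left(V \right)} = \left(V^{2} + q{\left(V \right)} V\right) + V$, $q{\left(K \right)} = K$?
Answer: $-11108$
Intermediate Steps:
$z{\left(V \right)} = V + 2 V^{2}$ ($z{\left(V \right)} = \left(V^{2} + V V\right) + V = \left(V^{2} + V^{2}\right) + V = 2 V^{2} + V = V + 2 V^{2}$)
$T = 20387$ ($T = - 87 \left(1 + 2 \left(-87\right)\right) + 5336 = - 87 \left(1 - 174\right) + 5336 = \left(-87\right) \left(-173\right) + 5336 = 15051 + 5336 = 20387$)
$T - \left(\left(9711 + 10364\right) + 11420\right) = 20387 - \left(\left(9711 + 10364\right) + 11420\right) = 20387 - \left(20075 + 11420\right) = 20387 - 31495 = -11108$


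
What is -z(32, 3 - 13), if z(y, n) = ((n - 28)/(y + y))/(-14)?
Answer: -19/448 ≈ -0.042411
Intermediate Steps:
z(y, n) = -(-28 + n)/(28*y) (z(y, n) = ((-28 + n)/((2*y)))*(-1/14) = ((-28 + n)*(1/(2*y)))*(-1/14) = ((-28 + n)/(2*y))*(-1/14) = -(-28 + n)/(28*y))
-z(32, 3 - 13) = -(28 - (3 - 13))/(28*32) = -(28 - 1*(-10))/(28*32) = -(28 + 10)/(28*32) = -38/(28*32) = -1*19/448 = -19/448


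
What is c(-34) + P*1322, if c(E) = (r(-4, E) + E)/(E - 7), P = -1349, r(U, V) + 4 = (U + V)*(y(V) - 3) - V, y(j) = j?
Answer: -73119900/41 ≈ -1.7834e+6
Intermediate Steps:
r(U, V) = -4 - V + (-3 + V)*(U + V) (r(U, V) = -4 + ((U + V)*(V - 3) - V) = -4 + ((U + V)*(-3 + V) - V) = -4 + ((-3 + V)*(U + V) - V) = -4 + (-V + (-3 + V)*(U + V)) = -4 - V + (-3 + V)*(U + V))
c(E) = (8 + E² - 7*E)/(-7 + E) (c(E) = ((-4 + E² - 4*E - 3*(-4) - 4*E) + E)/(E - 7) = ((-4 + E² - 4*E + 12 - 4*E) + E)/(-7 + E) = ((8 + E² - 8*E) + E)/(-7 + E) = (8 + E² - 7*E)/(-7 + E))
c(-34) + P*1322 = (8 + (-34)² - 7*(-34))/(-7 - 34) - 1349*1322 = (8 + 1156 + 238)/(-41) - 1783378 = -1/41*1402 - 1783378 = -1402/41 - 1783378 = -73119900/41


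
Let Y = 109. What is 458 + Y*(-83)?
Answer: -8589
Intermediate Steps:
458 + Y*(-83) = 458 + 109*(-83) = 458 - 9047 = -8589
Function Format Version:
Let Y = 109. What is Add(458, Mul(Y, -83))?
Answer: -8589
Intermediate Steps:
Add(458, Mul(Y, -83)) = Add(458, Mul(109, -83)) = Add(458, -9047) = -8589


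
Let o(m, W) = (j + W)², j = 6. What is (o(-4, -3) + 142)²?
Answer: 22801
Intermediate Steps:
o(m, W) = (6 + W)²
(o(-4, -3) + 142)² = ((6 - 3)² + 142)² = (3² + 142)² = (9 + 142)² = 151² = 22801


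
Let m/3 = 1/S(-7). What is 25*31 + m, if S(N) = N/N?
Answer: 778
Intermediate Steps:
S(N) = 1
m = 3 (m = 3/1 = 3*1 = 3)
25*31 + m = 25*31 + 3 = 775 + 3 = 778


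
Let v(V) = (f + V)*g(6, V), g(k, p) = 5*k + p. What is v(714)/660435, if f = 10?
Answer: 179552/220145 ≈ 0.81561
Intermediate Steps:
g(k, p) = p + 5*k
v(V) = (10 + V)*(30 + V) (v(V) = (10 + V)*(V + 5*6) = (10 + V)*(V + 30) = (10 + V)*(30 + V))
v(714)/660435 = ((10 + 714)*(30 + 714))/660435 = (724*744)*(1/660435) = 538656*(1/660435) = 179552/220145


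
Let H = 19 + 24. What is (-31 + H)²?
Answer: 144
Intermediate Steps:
H = 43
(-31 + H)² = (-31 + 43)² = 12² = 144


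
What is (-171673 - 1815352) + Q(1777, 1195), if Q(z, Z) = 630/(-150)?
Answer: -9935146/5 ≈ -1.9870e+6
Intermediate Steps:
Q(z, Z) = -21/5 (Q(z, Z) = 630*(-1/150) = -21/5)
(-171673 - 1815352) + Q(1777, 1195) = (-171673 - 1815352) - 21/5 = -1987025 - 21/5 = -9935146/5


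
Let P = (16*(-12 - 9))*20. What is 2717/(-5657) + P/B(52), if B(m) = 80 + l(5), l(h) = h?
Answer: -7649197/96169 ≈ -79.539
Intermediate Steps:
B(m) = 85 (B(m) = 80 + 5 = 85)
P = -6720 (P = (16*(-21))*20 = -336*20 = -6720)
2717/(-5657) + P/B(52) = 2717/(-5657) - 6720/85 = 2717*(-1/5657) - 6720*1/85 = -2717/5657 - 1344/17 = -7649197/96169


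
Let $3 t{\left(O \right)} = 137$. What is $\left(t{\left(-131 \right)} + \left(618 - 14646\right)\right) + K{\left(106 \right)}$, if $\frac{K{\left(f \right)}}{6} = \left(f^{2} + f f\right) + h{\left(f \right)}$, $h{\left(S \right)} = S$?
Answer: $\frac{364457}{3} \approx 1.2149 \cdot 10^{5}$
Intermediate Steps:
$t{\left(O \right)} = \frac{137}{3}$ ($t{\left(O \right)} = \frac{1}{3} \cdot 137 = \frac{137}{3}$)
$K{\left(f \right)} = 6 f + 12 f^{2}$ ($K{\left(f \right)} = 6 \left(\left(f^{2} + f f\right) + f\right) = 6 \left(\left(f^{2} + f^{2}\right) + f\right) = 6 \left(2 f^{2} + f\right) = 6 \left(f + 2 f^{2}\right) = 6 f + 12 f^{2}$)
$\left(t{\left(-131 \right)} + \left(618 - 14646\right)\right) + K{\left(106 \right)} = \left(\frac{137}{3} + \left(618 - 14646\right)\right) + 6 \cdot 106 \left(1 + 2 \cdot 106\right) = \left(\frac{137}{3} - 14028\right) + 6 \cdot 106 \left(1 + 212\right) = - \frac{41947}{3} + 6 \cdot 106 \cdot 213 = - \frac{41947}{3} + 135468 = \frac{364457}{3}$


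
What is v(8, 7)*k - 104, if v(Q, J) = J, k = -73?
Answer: -615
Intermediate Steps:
v(8, 7)*k - 104 = 7*(-73) - 104 = -511 - 104 = -615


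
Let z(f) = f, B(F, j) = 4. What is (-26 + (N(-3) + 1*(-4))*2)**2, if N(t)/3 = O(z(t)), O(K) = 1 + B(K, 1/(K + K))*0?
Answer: 784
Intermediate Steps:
O(K) = 1 (O(K) = 1 + 4*0 = 1 + 0 = 1)
N(t) = 3 (N(t) = 3*1 = 3)
(-26 + (N(-3) + 1*(-4))*2)**2 = (-26 + (3 + 1*(-4))*2)**2 = (-26 + (3 - 4)*2)**2 = (-26 - 1*2)**2 = (-26 - 2)**2 = (-28)**2 = 784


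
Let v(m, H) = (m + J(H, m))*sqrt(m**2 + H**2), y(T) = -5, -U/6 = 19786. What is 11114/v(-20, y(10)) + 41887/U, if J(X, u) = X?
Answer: -41887/118716 - 11114*sqrt(17)/2125 ≈ -21.917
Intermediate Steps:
U = -118716 (U = -6*19786 = -118716)
v(m, H) = sqrt(H**2 + m**2)*(H + m) (v(m, H) = (m + H)*sqrt(m**2 + H**2) = (H + m)*sqrt(H**2 + m**2) = sqrt(H**2 + m**2)*(H + m))
11114/v(-20, y(10)) + 41887/U = 11114/((sqrt((-5)**2 + (-20)**2)*(-5 - 20))) + 41887/(-118716) = 11114/((sqrt(25 + 400)*(-25))) + 41887*(-1/118716) = 11114/((sqrt(425)*(-25))) - 41887/118716 = 11114/(((5*sqrt(17))*(-25))) - 41887/118716 = 11114/((-125*sqrt(17))) - 41887/118716 = 11114*(-sqrt(17)/2125) - 41887/118716 = -11114*sqrt(17)/2125 - 41887/118716 = -41887/118716 - 11114*sqrt(17)/2125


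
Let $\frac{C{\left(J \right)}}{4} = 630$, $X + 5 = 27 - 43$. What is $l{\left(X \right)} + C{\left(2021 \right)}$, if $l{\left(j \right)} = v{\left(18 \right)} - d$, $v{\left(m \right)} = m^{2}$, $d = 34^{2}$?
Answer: $1688$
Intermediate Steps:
$X = -21$ ($X = -5 + \left(27 - 43\right) = -5 - 16 = -21$)
$d = 1156$
$l{\left(j \right)} = -832$ ($l{\left(j \right)} = 18^{2} - 1156 = 324 - 1156 = -832$)
$C{\left(J \right)} = 2520$ ($C{\left(J \right)} = 4 \cdot 630 = 2520$)
$l{\left(X \right)} + C{\left(2021 \right)} = -832 + 2520 = 1688$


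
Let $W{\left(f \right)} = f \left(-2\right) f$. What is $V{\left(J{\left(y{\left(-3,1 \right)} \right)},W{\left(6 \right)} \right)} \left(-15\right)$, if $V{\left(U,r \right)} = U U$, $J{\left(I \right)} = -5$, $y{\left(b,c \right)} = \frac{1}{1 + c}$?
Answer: $-375$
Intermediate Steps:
$W{\left(f \right)} = - 2 f^{2}$ ($W{\left(f \right)} = - 2 f f = - 2 f^{2}$)
$V{\left(U,r \right)} = U^{2}$
$V{\left(J{\left(y{\left(-3,1 \right)} \right)},W{\left(6 \right)} \right)} \left(-15\right) = \left(-5\right)^{2} \left(-15\right) = 25 \left(-15\right) = -375$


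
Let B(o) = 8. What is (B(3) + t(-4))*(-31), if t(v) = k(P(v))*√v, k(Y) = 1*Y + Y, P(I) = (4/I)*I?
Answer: -248 - 496*I ≈ -248.0 - 496.0*I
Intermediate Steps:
P(I) = 4
k(Y) = 2*Y (k(Y) = Y + Y = 2*Y)
t(v) = 8*√v (t(v) = (2*4)*√v = 8*√v)
(B(3) + t(-4))*(-31) = (8 + 8*√(-4))*(-31) = (8 + 8*(2*I))*(-31) = (8 + 16*I)*(-31) = -248 - 496*I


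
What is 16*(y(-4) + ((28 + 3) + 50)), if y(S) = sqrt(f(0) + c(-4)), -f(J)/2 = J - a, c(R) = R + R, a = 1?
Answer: 1296 + 16*I*sqrt(6) ≈ 1296.0 + 39.192*I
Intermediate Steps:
c(R) = 2*R
f(J) = 2 - 2*J (f(J) = -2*(J - 1*1) = -2*(J - 1) = -2*(-1 + J) = 2 - 2*J)
y(S) = I*sqrt(6) (y(S) = sqrt((2 - 2*0) + 2*(-4)) = sqrt((2 + 0) - 8) = sqrt(2 - 8) = sqrt(-6) = I*sqrt(6))
16*(y(-4) + ((28 + 3) + 50)) = 16*(I*sqrt(6) + ((28 + 3) + 50)) = 16*(I*sqrt(6) + (31 + 50)) = 16*(I*sqrt(6) + 81) = 16*(81 + I*sqrt(6)) = 1296 + 16*I*sqrt(6)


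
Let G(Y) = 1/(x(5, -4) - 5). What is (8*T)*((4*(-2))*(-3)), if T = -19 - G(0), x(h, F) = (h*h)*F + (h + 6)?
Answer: -171360/47 ≈ -3646.0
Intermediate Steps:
x(h, F) = 6 + h + F*h**2 (x(h, F) = h**2*F + (6 + h) = F*h**2 + (6 + h) = 6 + h + F*h**2)
G(Y) = -1/94 (G(Y) = 1/((6 + 5 - 4*5**2) - 5) = 1/((6 + 5 - 4*25) - 5) = 1/((6 + 5 - 100) - 5) = 1/(-89 - 5) = 1/(-94) = -1/94)
T = -1785/94 (T = -19 - 1*(-1/94) = -19 + 1/94 = -1785/94 ≈ -18.989)
(8*T)*((4*(-2))*(-3)) = (8*(-1785/94))*((4*(-2))*(-3)) = -(-57120)*(-3)/47 = -7140/47*24 = -171360/47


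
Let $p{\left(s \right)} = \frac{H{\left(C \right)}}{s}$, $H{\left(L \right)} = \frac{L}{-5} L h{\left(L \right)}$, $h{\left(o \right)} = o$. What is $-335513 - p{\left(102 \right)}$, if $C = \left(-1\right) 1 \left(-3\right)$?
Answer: $- \frac{57037201}{170} \approx -3.3551 \cdot 10^{5}$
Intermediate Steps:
$C = 3$ ($C = \left(-1\right) \left(-3\right) = 3$)
$H{\left(L \right)} = - \frac{L^{3}}{5}$ ($H{\left(L \right)} = \frac{L}{-5} L L = L \left(- \frac{1}{5}\right) L L = - \frac{L}{5} L L = - \frac{L^{2}}{5} L = - \frac{L^{3}}{5}$)
$p{\left(s \right)} = - \frac{27}{5 s}$ ($p{\left(s \right)} = \frac{\left(- \frac{1}{5}\right) 3^{3}}{s} = \frac{\left(- \frac{1}{5}\right) 27}{s} = - \frac{27}{5 s}$)
$-335513 - p{\left(102 \right)} = -335513 - - \frac{27}{5 \cdot 102} = -335513 - \left(- \frac{27}{5}\right) \frac{1}{102} = -335513 - - \frac{9}{170} = -335513 + \frac{9}{170} = - \frac{57037201}{170}$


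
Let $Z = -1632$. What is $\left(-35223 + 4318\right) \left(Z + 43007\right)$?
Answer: $-1278694375$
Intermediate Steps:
$\left(-35223 + 4318\right) \left(Z + 43007\right) = \left(-35223 + 4318\right) \left(-1632 + 43007\right) = \left(-30905\right) 41375 = -1278694375$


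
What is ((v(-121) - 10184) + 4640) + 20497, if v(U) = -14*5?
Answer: 14883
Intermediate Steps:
v(U) = -70
((v(-121) - 10184) + 4640) + 20497 = ((-70 - 10184) + 4640) + 20497 = (-10254 + 4640) + 20497 = -5614 + 20497 = 14883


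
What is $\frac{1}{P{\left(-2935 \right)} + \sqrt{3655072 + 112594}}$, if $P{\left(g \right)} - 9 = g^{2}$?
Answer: $\frac{4307117}{37102511819545} - \frac{\sqrt{3767666}}{74205023639090} \approx 1.1606 \cdot 10^{-7}$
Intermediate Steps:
$P{\left(g \right)} = 9 + g^{2}$
$\frac{1}{P{\left(-2935 \right)} + \sqrt{3655072 + 112594}} = \frac{1}{\left(9 + \left(-2935\right)^{2}\right) + \sqrt{3655072 + 112594}} = \frac{1}{\left(9 + 8614225\right) + \sqrt{3767666}} = \frac{1}{8614234 + \sqrt{3767666}}$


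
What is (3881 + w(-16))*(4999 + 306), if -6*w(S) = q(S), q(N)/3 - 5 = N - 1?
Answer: 20620535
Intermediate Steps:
q(N) = 12 + 3*N (q(N) = 15 + 3*(N - 1) = 15 + 3*(-1 + N) = 15 + (-3 + 3*N) = 12 + 3*N)
w(S) = -2 - S/2 (w(S) = -(12 + 3*S)/6 = -2 - S/2)
(3881 + w(-16))*(4999 + 306) = (3881 + (-2 - ½*(-16)))*(4999 + 306) = (3881 + (-2 + 8))*5305 = (3881 + 6)*5305 = 3887*5305 = 20620535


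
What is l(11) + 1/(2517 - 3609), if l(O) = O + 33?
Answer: 48047/1092 ≈ 43.999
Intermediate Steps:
l(O) = 33 + O
l(11) + 1/(2517 - 3609) = (33 + 11) + 1/(2517 - 3609) = 44 + 1/(-1092) = 44 - 1/1092 = 48047/1092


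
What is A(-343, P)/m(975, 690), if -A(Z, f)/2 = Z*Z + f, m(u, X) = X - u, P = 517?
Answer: 236332/285 ≈ 829.24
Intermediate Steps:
A(Z, f) = -2*f - 2*Z**2 (A(Z, f) = -2*(Z*Z + f) = -2*(Z**2 + f) = -2*(f + Z**2) = -2*f - 2*Z**2)
A(-343, P)/m(975, 690) = (-2*517 - 2*(-343)**2)/(690 - 1*975) = (-1034 - 2*117649)/(690 - 975) = (-1034 - 235298)/(-285) = -236332*(-1/285) = 236332/285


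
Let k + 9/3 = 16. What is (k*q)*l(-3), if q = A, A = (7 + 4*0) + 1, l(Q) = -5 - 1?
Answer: -624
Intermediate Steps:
k = 13 (k = -3 + 16 = 13)
l(Q) = -6
A = 8 (A = (7 + 0) + 1 = 7 + 1 = 8)
q = 8
(k*q)*l(-3) = (13*8)*(-6) = 104*(-6) = -624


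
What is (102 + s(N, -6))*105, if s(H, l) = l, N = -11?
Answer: 10080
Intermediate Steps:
(102 + s(N, -6))*105 = (102 - 6)*105 = 96*105 = 10080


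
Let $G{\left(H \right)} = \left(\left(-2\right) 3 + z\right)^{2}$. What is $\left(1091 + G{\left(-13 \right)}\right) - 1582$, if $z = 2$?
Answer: $-475$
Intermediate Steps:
$G{\left(H \right)} = 16$ ($G{\left(H \right)} = \left(\left(-2\right) 3 + 2\right)^{2} = \left(-6 + 2\right)^{2} = \left(-4\right)^{2} = 16$)
$\left(1091 + G{\left(-13 \right)}\right) - 1582 = \left(1091 + 16\right) - 1582 = 1107 - 1582 = -475$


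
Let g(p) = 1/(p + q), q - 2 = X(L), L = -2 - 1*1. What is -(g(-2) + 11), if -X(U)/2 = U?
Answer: -67/6 ≈ -11.167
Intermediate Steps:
L = -3 (L = -2 - 1 = -3)
X(U) = -2*U
q = 8 (q = 2 - 2*(-3) = 2 + 6 = 8)
g(p) = 1/(8 + p) (g(p) = 1/(p + 8) = 1/(8 + p))
-(g(-2) + 11) = -(1/(8 - 2) + 11) = -(1/6 + 11) = -(⅙ + 11) = -1*67/6 = -67/6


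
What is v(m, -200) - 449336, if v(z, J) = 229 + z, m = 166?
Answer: -448941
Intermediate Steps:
v(m, -200) - 449336 = (229 + 166) - 449336 = 395 - 449336 = -448941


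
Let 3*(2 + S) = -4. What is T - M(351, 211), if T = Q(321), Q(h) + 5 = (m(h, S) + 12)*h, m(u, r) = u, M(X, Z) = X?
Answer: 106537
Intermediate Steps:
S = -10/3 (S = -2 + (1/3)*(-4) = -2 - 4/3 = -10/3 ≈ -3.3333)
Q(h) = -5 + h*(12 + h) (Q(h) = -5 + (h + 12)*h = -5 + (12 + h)*h = -5 + h*(12 + h))
T = 106888 (T = -5 + 321**2 + 12*321 = -5 + 103041 + 3852 = 106888)
T - M(351, 211) = 106888 - 1*351 = 106888 - 351 = 106537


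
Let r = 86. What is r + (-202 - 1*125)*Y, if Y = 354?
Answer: -115672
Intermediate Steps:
r + (-202 - 1*125)*Y = 86 + (-202 - 1*125)*354 = 86 + (-202 - 125)*354 = 86 - 327*354 = 86 - 115758 = -115672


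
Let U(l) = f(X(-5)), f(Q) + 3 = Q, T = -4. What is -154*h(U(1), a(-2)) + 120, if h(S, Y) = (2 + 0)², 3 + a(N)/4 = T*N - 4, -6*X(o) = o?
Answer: -496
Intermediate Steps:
X(o) = -o/6
a(N) = -28 - 16*N (a(N) = -12 + 4*(-4*N - 4) = -12 + 4*(-4 - 4*N) = -12 + (-16 - 16*N) = -28 - 16*N)
f(Q) = -3 + Q
U(l) = -13/6 (U(l) = -3 - ⅙*(-5) = -3 + ⅚ = -13/6)
h(S, Y) = 4 (h(S, Y) = 2² = 4)
-154*h(U(1), a(-2)) + 120 = -154*4 + 120 = -616 + 120 = -496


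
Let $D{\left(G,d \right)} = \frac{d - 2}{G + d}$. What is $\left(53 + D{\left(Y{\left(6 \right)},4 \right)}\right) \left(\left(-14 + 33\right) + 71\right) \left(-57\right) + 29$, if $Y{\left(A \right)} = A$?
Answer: $-272887$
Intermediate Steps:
$D{\left(G,d \right)} = \frac{-2 + d}{G + d}$
$\left(53 + D{\left(Y{\left(6 \right)},4 \right)}\right) \left(\left(-14 + 33\right) + 71\right) \left(-57\right) + 29 = \left(53 + \frac{-2 + 4}{6 + 4}\right) \left(\left(-14 + 33\right) + 71\right) \left(-57\right) + 29 = \left(53 + \frac{1}{10} \cdot 2\right) \left(19 + 71\right) \left(-57\right) + 29 = \left(53 + \frac{1}{10} \cdot 2\right) 90 \left(-57\right) + 29 = \left(53 + \frac{1}{5}\right) 90 \left(-57\right) + 29 = \frac{266}{5} \cdot 90 \left(-57\right) + 29 = 4788 \left(-57\right) + 29 = -272916 + 29 = -272887$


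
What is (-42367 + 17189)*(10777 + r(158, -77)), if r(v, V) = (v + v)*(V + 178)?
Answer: -1074924354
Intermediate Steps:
r(v, V) = 2*v*(178 + V) (r(v, V) = (2*v)*(178 + V) = 2*v*(178 + V))
(-42367 + 17189)*(10777 + r(158, -77)) = (-42367 + 17189)*(10777 + 2*158*(178 - 77)) = -25178*(10777 + 2*158*101) = -25178*(10777 + 31916) = -25178*42693 = -1074924354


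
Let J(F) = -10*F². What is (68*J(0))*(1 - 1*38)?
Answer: 0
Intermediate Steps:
(68*J(0))*(1 - 1*38) = (68*(-10*0²))*(1 - 1*38) = (68*(-10*0))*(1 - 38) = (68*0)*(-37) = 0*(-37) = 0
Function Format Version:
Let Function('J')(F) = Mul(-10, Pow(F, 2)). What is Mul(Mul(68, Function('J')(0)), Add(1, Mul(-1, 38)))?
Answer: 0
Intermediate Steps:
Mul(Mul(68, Function('J')(0)), Add(1, Mul(-1, 38))) = Mul(Mul(68, Mul(-10, Pow(0, 2))), Add(1, Mul(-1, 38))) = Mul(Mul(68, Mul(-10, 0)), Add(1, -38)) = Mul(Mul(68, 0), -37) = Mul(0, -37) = 0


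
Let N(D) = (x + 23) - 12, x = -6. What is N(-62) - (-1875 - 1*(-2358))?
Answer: -478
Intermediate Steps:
N(D) = 5 (N(D) = (-6 + 23) - 12 = 17 - 12 = 5)
N(-62) - (-1875 - 1*(-2358)) = 5 - (-1875 - 1*(-2358)) = 5 - (-1875 + 2358) = 5 - 1*483 = 5 - 483 = -478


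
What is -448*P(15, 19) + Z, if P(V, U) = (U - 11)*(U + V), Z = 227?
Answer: -121629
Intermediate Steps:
P(V, U) = (-11 + U)*(U + V)
-448*P(15, 19) + Z = -448*(19² - 11*19 - 11*15 + 19*15) + 227 = -448*(361 - 209 - 165 + 285) + 227 = -448*272 + 227 = -121856 + 227 = -121629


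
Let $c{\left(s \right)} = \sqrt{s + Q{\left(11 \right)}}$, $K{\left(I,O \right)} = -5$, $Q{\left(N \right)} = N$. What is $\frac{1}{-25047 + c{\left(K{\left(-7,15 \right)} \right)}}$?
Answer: $- \frac{8349}{209117401} - \frac{\sqrt{6}}{627352203} \approx -3.9929 \cdot 10^{-5}$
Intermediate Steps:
$c{\left(s \right)} = \sqrt{11 + s}$ ($c{\left(s \right)} = \sqrt{s + 11} = \sqrt{11 + s}$)
$\frac{1}{-25047 + c{\left(K{\left(-7,15 \right)} \right)}} = \frac{1}{-25047 + \sqrt{11 - 5}} = \frac{1}{-25047 + \sqrt{6}}$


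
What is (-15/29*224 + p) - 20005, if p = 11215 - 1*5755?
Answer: -425165/29 ≈ -14661.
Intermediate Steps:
p = 5460 (p = 11215 - 5755 = 5460)
(-15/29*224 + p) - 20005 = (-15/29*224 + 5460) - 20005 = (-3360/29 + 5460) - 20005 = 154980/29 - 20005 = -425165/29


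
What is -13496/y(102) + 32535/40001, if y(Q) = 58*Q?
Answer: -5108477/3480087 ≈ -1.4679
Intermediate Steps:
-13496/y(102) + 32535/40001 = -13496/(58*102) + 32535/40001 = -13496/5916 + 32535*(1/40001) = -13496*1/5916 + 32535/40001 = -3374/1479 + 32535/40001 = -5108477/3480087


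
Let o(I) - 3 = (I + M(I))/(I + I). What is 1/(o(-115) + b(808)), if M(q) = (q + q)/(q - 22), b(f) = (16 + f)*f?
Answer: 274/182427965 ≈ 1.5020e-6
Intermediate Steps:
b(f) = f*(16 + f)
M(q) = 2*q/(-22 + q) (M(q) = (2*q)/(-22 + q) = 2*q/(-22 + q))
o(I) = 3 + (I + 2*I/(-22 + I))/(2*I) (o(I) = 3 + (I + 2*I/(-22 + I))/(I + I) = 3 + (I + 2*I/(-22 + I))/((2*I)) = 3 + (I + 2*I/(-22 + I))*(1/(2*I)) = 3 + (I + 2*I/(-22 + I))/(2*I))
1/(o(-115) + b(808)) = 1/((-152 + 7*(-115))/(2*(-22 - 115)) + 808*(16 + 808)) = 1/((½)*(-152 - 805)/(-137) + 808*824) = 1/((½)*(-1/137)*(-957) + 665792) = 1/(957/274 + 665792) = 1/(182427965/274) = 274/182427965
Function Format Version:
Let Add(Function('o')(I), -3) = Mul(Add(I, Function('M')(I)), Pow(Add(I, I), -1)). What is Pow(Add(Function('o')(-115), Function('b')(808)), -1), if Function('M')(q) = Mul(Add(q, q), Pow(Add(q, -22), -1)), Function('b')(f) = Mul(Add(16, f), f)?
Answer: Rational(274, 182427965) ≈ 1.5020e-6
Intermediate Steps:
Function('b')(f) = Mul(f, Add(16, f))
Function('M')(q) = Mul(2, q, Pow(Add(-22, q), -1)) (Function('M')(q) = Mul(Mul(2, q), Pow(Add(-22, q), -1)) = Mul(2, q, Pow(Add(-22, q), -1)))
Function('o')(I) = Add(3, Mul(Rational(1, 2), Pow(I, -1), Add(I, Mul(2, I, Pow(Add(-22, I), -1))))) (Function('o')(I) = Add(3, Mul(Add(I, Mul(2, I, Pow(Add(-22, I), -1))), Pow(Add(I, I), -1))) = Add(3, Mul(Add(I, Mul(2, I, Pow(Add(-22, I), -1))), Pow(Mul(2, I), -1))) = Add(3, Mul(Add(I, Mul(2, I, Pow(Add(-22, I), -1))), Mul(Rational(1, 2), Pow(I, -1)))) = Add(3, Mul(Rational(1, 2), Pow(I, -1), Add(I, Mul(2, I, Pow(Add(-22, I), -1))))))
Pow(Add(Function('o')(-115), Function('b')(808)), -1) = Pow(Add(Mul(Rational(1, 2), Pow(Add(-22, -115), -1), Add(-152, Mul(7, -115))), Mul(808, Add(16, 808))), -1) = Pow(Add(Mul(Rational(1, 2), Pow(-137, -1), Add(-152, -805)), Mul(808, 824)), -1) = Pow(Add(Mul(Rational(1, 2), Rational(-1, 137), -957), 665792), -1) = Pow(Add(Rational(957, 274), 665792), -1) = Pow(Rational(182427965, 274), -1) = Rational(274, 182427965)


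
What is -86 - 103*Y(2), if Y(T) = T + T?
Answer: -498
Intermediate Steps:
Y(T) = 2*T
-86 - 103*Y(2) = -86 - 206*2 = -86 - 103*4 = -86 - 412 = -498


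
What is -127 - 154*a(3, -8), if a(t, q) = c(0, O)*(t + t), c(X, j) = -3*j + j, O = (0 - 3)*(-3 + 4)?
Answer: -5671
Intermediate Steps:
O = -3 (O = -3*1 = -3)
c(X, j) = -2*j
a(t, q) = 12*t (a(t, q) = (-2*(-3))*(t + t) = 6*(2*t) = 12*t)
-127 - 154*a(3, -8) = -127 - 1848*3 = -127 - 154*36 = -127 - 5544 = -5671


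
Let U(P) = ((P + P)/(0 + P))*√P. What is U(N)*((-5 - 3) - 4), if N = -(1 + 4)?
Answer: -24*I*√5 ≈ -53.666*I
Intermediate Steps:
N = -5 (N = -1*5 = -5)
U(P) = 2*√P (U(P) = ((2*P)/P)*√P = 2*√P)
U(N)*((-5 - 3) - 4) = (2*√(-5))*((-5 - 3) - 4) = (2*(I*√5))*(-8 - 4) = (2*I*√5)*(-12) = -24*I*√5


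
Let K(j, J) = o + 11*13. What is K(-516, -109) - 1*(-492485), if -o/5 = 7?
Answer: 492593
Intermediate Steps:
o = -35 (o = -5*7 = -35)
K(j, J) = 108 (K(j, J) = -35 + 11*13 = -35 + 143 = 108)
K(-516, -109) - 1*(-492485) = 108 - 1*(-492485) = 108 + 492485 = 492593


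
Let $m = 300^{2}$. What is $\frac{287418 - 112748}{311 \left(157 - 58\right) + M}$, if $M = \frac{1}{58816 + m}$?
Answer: $\frac{5198738144}{916379165} \approx 5.6731$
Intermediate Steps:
$m = 90000$
$M = \frac{1}{148816}$ ($M = \frac{1}{58816 + 90000} = \frac{1}{148816} \approx 6.7197 \cdot 10^{-6}$)
$\frac{287418 - 112748}{311 \left(157 - 58\right) + M} = \frac{287418 - 112748}{311 \left(157 - 58\right) + \frac{1}{148816}} = \frac{174670}{311 \cdot 99 + \frac{1}{148816}} = \frac{174670}{30789 + \frac{1}{148816}} = \frac{174670}{\frac{4581895825}{148816}} = 174670 \cdot \frac{148816}{4581895825} = \frac{5198738144}{916379165}$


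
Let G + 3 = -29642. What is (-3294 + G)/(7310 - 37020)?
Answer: 32939/29710 ≈ 1.1087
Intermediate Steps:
G = -29645 (G = -3 - 29642 = -29645)
(-3294 + G)/(7310 - 37020) = (-3294 - 29645)/(7310 - 37020) = -32939/(-29710) = -32939*(-1/29710) = 32939/29710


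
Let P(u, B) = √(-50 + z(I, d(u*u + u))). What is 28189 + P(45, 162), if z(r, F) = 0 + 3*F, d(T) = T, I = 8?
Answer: 28189 + 4*√385 ≈ 28268.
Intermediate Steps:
z(r, F) = 3*F
P(u, B) = √(-50 + 3*u + 3*u²) (P(u, B) = √(-50 + 3*(u*u + u)) = √(-50 + 3*(u² + u)) = √(-50 + 3*(u + u²)) = √(-50 + (3*u + 3*u²)) = √(-50 + 3*u + 3*u²))
28189 + P(45, 162) = 28189 + √(-50 + 3*45*(1 + 45)) = 28189 + √(-50 + 3*45*46) = 28189 + √(-50 + 6210) = 28189 + √6160 = 28189 + 4*√385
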